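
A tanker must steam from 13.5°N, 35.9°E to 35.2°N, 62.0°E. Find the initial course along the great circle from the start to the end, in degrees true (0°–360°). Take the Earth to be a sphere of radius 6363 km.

θ = atan2( sin Δλ·cos φ₂ ,  cos φ₁ sin φ₂ − sin φ₁ cos φ₂ cos Δλ )
  = atan2(+0.3595, +0.3892) = 42.73°

42.7°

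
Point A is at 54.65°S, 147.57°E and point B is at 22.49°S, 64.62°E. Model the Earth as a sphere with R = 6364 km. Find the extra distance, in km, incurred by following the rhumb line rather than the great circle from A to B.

311 km

Great circle: cos σ = sin φ₁ sin φ₂ + cos φ₁ cos φ₂ cos Δλ,  σ = 1.1836 rad → d_gc = 7532.3 km
Rhumb line: Δψ = +0.7406, q = Δφ/Δψ = 0.7579, d_rh = R√(Δφ²+q²Δλ²) = 7843.3 km
Excess = 7843.3 − 7532.3 = 311.0 ≈ 311 km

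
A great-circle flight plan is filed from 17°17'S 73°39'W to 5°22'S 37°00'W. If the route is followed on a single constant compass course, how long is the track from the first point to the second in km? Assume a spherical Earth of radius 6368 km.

Δψ = ln[tan(π/4+φ₂/2)/tan(π/4+φ₁/2)] = +0.2125;  Δφ = +0.2080 rad,  Δλ = +0.6397 rad
q = Δφ/Δψ = 0.9786
d = R·√(Δφ² + q²Δλ²) = 6368·0.65963 = 4201 km

4201 km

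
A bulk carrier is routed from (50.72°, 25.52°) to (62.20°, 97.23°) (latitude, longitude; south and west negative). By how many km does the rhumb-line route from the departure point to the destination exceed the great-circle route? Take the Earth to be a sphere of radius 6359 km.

Great circle: cos σ = sin φ₁ sin φ₂ + cos φ₁ cos φ₂ cos Δλ,  σ = 0.6803 rad → d_gc = 4326.0 km
Rhumb line: Δψ = +0.3661, q = Δφ/Δψ = 0.5473, d_rh = R√(Δφ²+q²Δλ²) = 4538.7 km
Excess = 4538.7 − 4326.0 = 212.7 ≈ 213 km

213 km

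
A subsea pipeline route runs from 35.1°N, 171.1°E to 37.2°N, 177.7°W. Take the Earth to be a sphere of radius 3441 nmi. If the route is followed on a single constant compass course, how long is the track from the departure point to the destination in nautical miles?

Rhumb course C = atan2(Δλ, Δψ) with Δψ = ln[tan(π/4+φ₂/2)/tan(π/4+φ₁/2)] = +0.0454, Δλ = +0.1955 → C = 76.93°
d = R·|Δφ| / |cos C| = 3441·0.03665 / 0.22621 = 558 nmi

558 nmi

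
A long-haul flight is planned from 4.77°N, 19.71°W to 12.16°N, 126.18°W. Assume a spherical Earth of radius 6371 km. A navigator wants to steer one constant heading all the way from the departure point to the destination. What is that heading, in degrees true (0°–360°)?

274.0°

Meridional parts: M(φ₁)=+0.0833, M(φ₂)=+0.2138 → ΔM = +0.1305;  Δλ = -1.8583 rad
tan C = Δλ / ΔM = -14.2400 → C = 274.02°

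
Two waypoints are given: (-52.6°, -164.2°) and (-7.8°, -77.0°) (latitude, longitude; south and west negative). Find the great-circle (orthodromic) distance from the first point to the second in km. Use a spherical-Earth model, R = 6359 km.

9113 km

cos σ = sin φ₁ sin φ₂ + cos φ₁ cos φ₂ cos Δλ
      = sin(-52.60°)sin(-7.80°) + cos(-52.60°)cos(-7.80°)cos(87.20°) = 0.1372
σ = 82.114° → d = Rσ = 6359·1.43315 = 9113 km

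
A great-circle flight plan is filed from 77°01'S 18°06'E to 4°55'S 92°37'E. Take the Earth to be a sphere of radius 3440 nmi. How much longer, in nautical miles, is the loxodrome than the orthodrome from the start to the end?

Great circle: cos σ = sin φ₁ sin φ₂ + cos φ₁ cos φ₂ cos Δλ,  σ = 1.4270 rad → d_gc = 4909.0 nmi
Rhumb line: Δψ = +2.0875, q = Δφ/Δψ = 0.6028, d_rh = R√(Δφ²+q²Δλ²) = 5100.2 nmi
Excess = 5100.2 − 4909.0 = 191.2 ≈ 191 nmi

191 nmi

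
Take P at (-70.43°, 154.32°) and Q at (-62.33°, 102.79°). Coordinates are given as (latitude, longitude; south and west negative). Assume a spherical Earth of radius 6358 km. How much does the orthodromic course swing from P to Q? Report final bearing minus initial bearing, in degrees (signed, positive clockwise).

+47.8°

Initial bearing θ₁ = atan2(sin Δλ cos φ₂, cos φ₁ sin φ₂ − sin φ₁ cos φ₂ cos Δλ) = 266.15°
Final bearing θ₂ = (initial bearing from the destination back to the start) + 180° = 313.97°
Δθ = θ₂ − θ₁ = +47.8°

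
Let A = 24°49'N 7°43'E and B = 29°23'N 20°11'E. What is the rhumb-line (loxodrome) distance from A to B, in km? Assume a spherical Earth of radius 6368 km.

1333 km

Δψ = ln[tan(π/4+φ₂/2)/tan(π/4+φ₁/2)] = +0.0896;  Δφ = +0.0797 rad,  Δλ = +0.2176 rad
q = Δφ/Δψ = 0.8899
d = R·√(Δφ² + q²Δλ²) = 6368·0.20938 = 1333 km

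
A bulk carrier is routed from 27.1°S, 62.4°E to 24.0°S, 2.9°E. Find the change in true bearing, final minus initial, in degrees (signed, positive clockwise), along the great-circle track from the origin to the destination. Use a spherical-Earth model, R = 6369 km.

+27.7°

At departure: θ₁ = atan2(sin Δλ cos φ₂, cos φ₁ sin φ₂ − sin φ₁ cos φ₂ cos Δλ) = 259.15°
At arrival: θ₂ = atan2(sin Δλ cos φ₁, −cos φ₂ sin φ₁ + sin φ₂ cos φ₁ cos Δλ) = 286.86°
Δθ = θ₂ − θ₁ = +27.7°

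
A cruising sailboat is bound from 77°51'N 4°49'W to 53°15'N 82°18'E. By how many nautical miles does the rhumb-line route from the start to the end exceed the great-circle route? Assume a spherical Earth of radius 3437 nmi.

Great circle: cos σ = sin φ₁ sin φ₂ + cos φ₁ cos φ₂ cos Δλ,  σ = 0.6606 rad → d_gc = 2270.4 nmi
Rhumb line: Δψ = -1.1382, q = Δφ/Δψ = 0.3772, d_rh = R√(Δφ²+q²Δλ²) = 2462.5 nmi
Excess = 2462.5 − 2270.4 = 192.1 ≈ 192 nmi

192 nmi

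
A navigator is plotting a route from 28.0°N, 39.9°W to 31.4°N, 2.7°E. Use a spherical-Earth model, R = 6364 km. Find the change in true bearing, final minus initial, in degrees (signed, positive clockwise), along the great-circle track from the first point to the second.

+21.9°

Initial bearing θ₁ = atan2(sin Δλ cos φ₂, cos φ₁ sin φ₂ − sin φ₁ cos φ₂ cos Δλ) = 74.06°
Final bearing θ₂ = (initial bearing from the destination back to the start) + 180° = 95.93°
Δθ = θ₂ − θ₁ = +21.9°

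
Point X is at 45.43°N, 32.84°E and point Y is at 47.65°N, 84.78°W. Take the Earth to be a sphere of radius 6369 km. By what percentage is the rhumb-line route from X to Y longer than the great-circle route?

Great circle: σ = 1.2584 rad → d_gc = Rσ = 8014.9 km
Rhumb: Δφ = +0.0387, Δλ = -2.0529, Δψ = +0.0563, q = Δφ/Δψ = 0.6877 → d_rh = R√(Δφ²+q²Δλ²) = 8994.9 km
Excess = (8994.9 − 8014.9) / 8014.9 = 980.0 / 8014.9 = 12.23% ≈ 12.2%

12.2%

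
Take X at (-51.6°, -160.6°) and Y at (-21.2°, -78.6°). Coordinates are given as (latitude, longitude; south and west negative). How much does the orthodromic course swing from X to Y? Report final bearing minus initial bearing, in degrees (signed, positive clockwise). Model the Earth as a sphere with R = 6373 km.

At departure: θ₁ = atan2(sin Δλ cos φ₂, cos φ₁ sin φ₂ − sin φ₁ cos φ₂ cos Δλ) = 97.58°
At arrival: θ₂ = atan2(sin Δλ cos φ₁, −cos φ₂ sin φ₁ + sin φ₂ cos φ₁ cos Δλ) = 41.33°
Δθ = θ₂ − θ₁ = -56.3°

-56.3°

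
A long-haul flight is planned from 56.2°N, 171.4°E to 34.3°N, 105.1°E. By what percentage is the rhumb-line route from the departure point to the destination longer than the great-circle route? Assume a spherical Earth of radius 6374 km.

Great circle: σ = 0.8593 rad → d_gc = Rσ = 5476.9 km
Rhumb: Δφ = -0.3822, Δλ = -1.1572, Δψ = -0.5533, q = Δφ/Δψ = 0.6908 → d_rh = R√(Δφ²+q²Δλ²) = 5647.5 km
Excess = (5647.5 − 5476.9) / 5476.9 = 170.6 / 5476.9 = 3.11% ≈ 3.1%

3.1%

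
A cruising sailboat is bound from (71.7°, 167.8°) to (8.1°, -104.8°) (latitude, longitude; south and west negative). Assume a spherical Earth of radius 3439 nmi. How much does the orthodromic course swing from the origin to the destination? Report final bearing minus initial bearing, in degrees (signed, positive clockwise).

Initial bearing θ₁ = atan2(sin Δλ cos φ₂, cos φ₁ sin φ₂ − sin φ₁ cos φ₂ cos Δλ) = 89.91°
Final bearing θ₂ = (initial bearing from the destination back to the start) + 180° = 161.51°
Δθ = θ₂ − θ₁ = +71.6°

+71.6°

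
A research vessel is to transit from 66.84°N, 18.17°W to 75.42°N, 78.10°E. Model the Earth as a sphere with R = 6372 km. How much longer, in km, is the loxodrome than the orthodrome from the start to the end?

Great circle: cos σ = sin φ₁ sin φ₂ + cos φ₁ cos φ₂ cos Δλ,  σ = 0.4971 rad → d_gc = 3167.2 km
Rhumb line: Δψ = +0.4711, q = Δφ/Δψ = 0.3179, d_rh = R√(Δφ²+q²Δλ²) = 3534.5 km
Excess = 3534.5 − 3167.2 = 367.3 ≈ 367 km

367 km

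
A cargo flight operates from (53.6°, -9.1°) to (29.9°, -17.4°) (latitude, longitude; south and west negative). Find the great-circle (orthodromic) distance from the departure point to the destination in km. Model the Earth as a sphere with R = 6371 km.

cos σ = sin φ₁ sin φ₂ + cos φ₁ cos φ₂ cos Δλ
      = sin(53.60°)sin(29.90°) + cos(53.60°)cos(29.90°)cos(-8.30°) = 0.9103
σ = 24.457° → d = Rσ = 6371·0.42685 = 2719 km

2719 km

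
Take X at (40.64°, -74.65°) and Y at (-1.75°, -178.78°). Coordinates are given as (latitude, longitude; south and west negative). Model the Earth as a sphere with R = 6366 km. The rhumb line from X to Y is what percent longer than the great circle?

2.5%

Great circle: σ = 1.7773 rad → d_gc = Rσ = 11314.3 km
Rhumb: Δφ = -0.7398, Δλ = -1.8174, Δψ = -0.8081, q = Δφ/Δψ = 0.9155 → d_rh = R√(Δφ²+q²Δλ²) = 11592.2 km
Excess = (11592.2 − 11314.3) / 11314.3 = 277.9 / 11314.3 = 2.46% ≈ 2.5%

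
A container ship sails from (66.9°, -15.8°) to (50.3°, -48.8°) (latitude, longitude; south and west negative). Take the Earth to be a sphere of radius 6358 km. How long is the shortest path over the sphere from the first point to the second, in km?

Haversine: a = sin²(Δφ/2)+cos φ₁ cos φ₂ sin²(Δλ/2) = 0.04105;  σ = 2·atan2(√a,√(1−a))
σ = 23.380° → d = Rσ = 6358·0.40806 = 2594 km

2594 km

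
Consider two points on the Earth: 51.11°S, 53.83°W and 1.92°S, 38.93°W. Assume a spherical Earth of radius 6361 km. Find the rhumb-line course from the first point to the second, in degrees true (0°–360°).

14.5°

Δψ = ln[tan(π/4+φ₂/2)/tan(π/4+φ₁/2)] = +1.0077
Δλ = +0.2601 rad (taken the short way round)
course = atan2(Δλ, Δψ) = 14.47°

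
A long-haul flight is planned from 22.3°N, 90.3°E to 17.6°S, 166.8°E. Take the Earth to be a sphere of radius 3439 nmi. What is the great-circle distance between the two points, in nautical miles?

cos σ = sin φ₁ sin φ₂ + cos φ₁ cos φ₂ cos Δλ
      = sin(22.30°)sin(-17.60°) + cos(22.30°)cos(-17.60°)cos(76.50°) = 0.0911
σ = 84.771° → d = Rσ = 3439·1.47953 = 5088 nmi

5088 nmi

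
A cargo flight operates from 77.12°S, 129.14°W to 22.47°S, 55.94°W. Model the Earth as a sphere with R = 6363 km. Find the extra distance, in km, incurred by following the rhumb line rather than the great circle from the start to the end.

321 km

Great circle: cos σ = sin φ₁ sin φ₂ + cos φ₁ cos φ₂ cos Δλ,  σ = 1.1240 rad → d_gc = 7151.7 km
Rhumb line: Δψ = +1.7788, q = Δφ/Δψ = 0.5362, d_rh = R√(Δφ²+q²Δλ²) = 7472.3 km
Excess = 7472.3 − 7151.7 = 320.6 ≈ 321 km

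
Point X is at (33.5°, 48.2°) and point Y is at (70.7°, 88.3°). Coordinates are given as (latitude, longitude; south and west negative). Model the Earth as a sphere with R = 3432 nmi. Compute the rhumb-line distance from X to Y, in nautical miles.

Δψ = ln[tan(π/4+φ₂/2)/tan(π/4+φ₁/2)] = +1.1506;  Δφ = +0.6493 rad,  Δλ = +0.6999 rad
q = Δφ/Δψ = 0.5643
d = R·√(Δφ² + q²Δλ²) = 3432·0.75994 = 2608 nmi

2608 nmi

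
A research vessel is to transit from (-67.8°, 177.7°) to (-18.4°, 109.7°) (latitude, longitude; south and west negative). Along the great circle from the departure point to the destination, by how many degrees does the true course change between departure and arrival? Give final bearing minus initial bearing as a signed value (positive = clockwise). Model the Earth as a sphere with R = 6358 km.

At departure: θ₁ = atan2(sin Δλ cos φ₂, cos φ₁ sin φ₂ − sin φ₁ cos φ₂ cos Δλ) = 283.42°
At arrival: θ₂ = atan2(sin Δλ cos φ₁, −cos φ₂ sin φ₁ + sin φ₂ cos φ₁ cos Δλ) = 337.21°
Δθ = θ₂ − θ₁ = +53.8°

+53.8°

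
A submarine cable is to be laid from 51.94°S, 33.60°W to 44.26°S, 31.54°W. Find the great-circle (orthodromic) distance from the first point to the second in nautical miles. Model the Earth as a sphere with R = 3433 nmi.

cos σ = sin φ₁ sin φ₂ + cos φ₁ cos φ₂ cos Δλ
      = sin(-51.94°)sin(-44.26°) + cos(-51.94°)cos(-44.26°)cos(2.06°) = 0.9907
σ = 7.801° → d = Rσ = 3433·0.13616 = 467 nmi

467 nmi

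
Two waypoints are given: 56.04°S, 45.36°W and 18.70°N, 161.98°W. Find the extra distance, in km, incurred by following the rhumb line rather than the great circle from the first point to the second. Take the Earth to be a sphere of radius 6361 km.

531 km

Great circle: cos σ = sin φ₁ sin φ₂ + cos φ₁ cos φ₂ cos Δλ,  σ = 2.0979 rad → d_gc = 13344.6 km
Rhumb line: Δψ = +1.5186, q = Δφ/Δψ = 0.8590, d_rh = R√(Δφ²+q²Δλ²) = 13875.7 km
Excess = 13875.7 − 13344.6 = 531.1 ≈ 531 km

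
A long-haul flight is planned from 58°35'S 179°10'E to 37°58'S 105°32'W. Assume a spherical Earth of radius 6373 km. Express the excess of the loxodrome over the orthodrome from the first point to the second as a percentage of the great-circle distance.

Great circle: σ = 0.8902 rad → d_gc = Rσ = 5672.9 km
Rhumb: Δφ = +0.3598, Δλ = +1.3142, Δψ = +0.5513, q = Δφ/Δψ = 0.6527 → d_rh = R√(Δφ²+q²Δλ²) = 5928.3 km
Excess = (5928.3 − 5672.9) / 5672.9 = 255.4 / 5672.9 = 4.50% ≈ 4.5%

4.5%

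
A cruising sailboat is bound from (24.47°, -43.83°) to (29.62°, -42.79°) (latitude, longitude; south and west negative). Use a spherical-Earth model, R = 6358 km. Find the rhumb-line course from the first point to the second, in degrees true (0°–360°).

10.2°

Δψ = ln[tan(π/4+φ₂/2)/tan(π/4+φ₁/2)] = +0.1010
Δλ = +0.0182 rad (taken the short way round)
course = atan2(Δλ, Δψ) = 10.19°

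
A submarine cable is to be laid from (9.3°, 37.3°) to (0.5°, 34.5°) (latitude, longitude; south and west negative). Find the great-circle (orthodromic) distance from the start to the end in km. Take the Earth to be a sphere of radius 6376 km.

Haversine: a = sin²(Δφ/2)+cos φ₁ cos φ₂ sin²(Δλ/2) = 0.00647;  σ = 2·atan2(√a,√(1−a))
σ = 9.231° → d = Rσ = 6376·0.16111 = 1027 km

1027 km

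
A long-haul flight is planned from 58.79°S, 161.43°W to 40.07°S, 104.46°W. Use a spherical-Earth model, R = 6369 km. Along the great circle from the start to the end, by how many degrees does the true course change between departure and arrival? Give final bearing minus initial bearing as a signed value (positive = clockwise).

-45.3°

Initial bearing θ₁ = atan2(sin Δλ cos φ₂, cos φ₁ sin φ₂ − sin φ₁ cos φ₂ cos Δλ) = 87.93°
Final bearing θ₂ = (initial bearing from the destination back to the start) + 180° = 42.59°
Δθ = θ₂ − θ₁ = -45.3°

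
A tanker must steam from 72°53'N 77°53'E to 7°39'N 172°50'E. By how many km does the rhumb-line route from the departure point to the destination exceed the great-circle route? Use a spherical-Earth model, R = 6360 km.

606 km

Great circle: cos σ = sin φ₁ sin φ₂ + cos φ₁ cos φ₂ cos Δλ,  σ = 1.4686 rad → d_gc = 9340.1 km
Rhumb line: Δψ = -1.7599, q = Δφ/Δψ = 0.6469, d_rh = R√(Δφ²+q²Δλ²) = 9946.0 km
Excess = 9946.0 − 9340.1 = 605.9 ≈ 606 km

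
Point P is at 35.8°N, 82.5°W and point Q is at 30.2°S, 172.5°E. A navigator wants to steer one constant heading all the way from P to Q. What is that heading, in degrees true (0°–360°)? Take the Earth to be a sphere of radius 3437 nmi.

Meridional parts: M(φ₁)=+0.6700, M(φ₂)=-0.5533 → ΔM = -1.2233;  Δλ = -1.8326 rad
tan C = Δλ / ΔM = +1.4981 → C = 236.28°

236.3°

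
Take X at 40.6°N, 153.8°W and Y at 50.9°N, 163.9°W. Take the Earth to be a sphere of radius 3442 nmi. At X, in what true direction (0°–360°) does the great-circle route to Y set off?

329.1°

N = sin Δλ·cos φ₂ = -0.1106;  D = cos φ₁ sin φ₂ − sin φ₁ cos φ₂ cos Δλ = +0.1852
initial course = atan2(N, D) = 329.15°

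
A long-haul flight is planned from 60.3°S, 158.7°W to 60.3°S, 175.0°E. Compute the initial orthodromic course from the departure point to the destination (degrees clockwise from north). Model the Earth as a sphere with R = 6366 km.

258.5°

θ = atan2( sin Δλ·cos φ₂ ,  cos φ₁ sin φ₂ − sin φ₁ cos φ₂ cos Δλ )
  = atan2(-0.2195, -0.0445) = 258.53°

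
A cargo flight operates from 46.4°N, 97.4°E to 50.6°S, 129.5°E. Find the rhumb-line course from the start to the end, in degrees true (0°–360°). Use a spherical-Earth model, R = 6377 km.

163.9°

Δψ = ln[tan(π/4+φ₂/2)/tan(π/4+φ₁/2)] = -1.9434
Δλ = +0.5603 rad (taken the short way round)
course = atan2(Δλ, Δψ) = 163.92°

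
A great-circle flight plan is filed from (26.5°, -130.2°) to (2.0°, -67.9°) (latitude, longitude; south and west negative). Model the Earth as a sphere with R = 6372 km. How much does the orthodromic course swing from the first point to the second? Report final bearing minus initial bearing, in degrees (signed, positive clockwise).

Initial bearing θ₁ = atan2(sin Δλ cos φ₂, cos φ₁ sin φ₂ − sin φ₁ cos φ₂ cos Δλ) = 101.25°
Final bearing θ₂ = (initial bearing from the destination back to the start) + 180° = 118.57°
Δθ = θ₂ − θ₁ = +17.3°

+17.3°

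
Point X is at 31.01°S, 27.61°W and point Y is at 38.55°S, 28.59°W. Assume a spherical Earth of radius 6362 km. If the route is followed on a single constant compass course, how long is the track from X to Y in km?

842 km

Δψ = ln[tan(π/4+φ₂/2)/tan(π/4+φ₁/2)] = -0.1604;  Δφ = -0.1316 rad,  Δλ = -0.0171 rad
q = Δφ/Δψ = 0.8202
d = R·√(Δφ² + q²Δλ²) = 6362·0.13234 = 842 km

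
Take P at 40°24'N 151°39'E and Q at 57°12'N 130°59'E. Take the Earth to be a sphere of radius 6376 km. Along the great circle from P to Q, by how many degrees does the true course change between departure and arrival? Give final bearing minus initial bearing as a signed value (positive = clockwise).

-15.8°

Initial bearing θ₁ = atan2(sin Δλ cos φ₂, cos φ₁ sin φ₂ − sin φ₁ cos φ₂ cos Δλ) = 328.47°
Final bearing θ₂ = (initial bearing from the destination back to the start) + 180° = 312.68°
Δθ = θ₂ − θ₁ = -15.8°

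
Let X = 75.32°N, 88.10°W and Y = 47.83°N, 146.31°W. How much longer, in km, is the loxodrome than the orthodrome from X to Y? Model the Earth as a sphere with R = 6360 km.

138 km

Great circle: cos σ = sin φ₁ sin φ₂ + cos φ₁ cos φ₂ cos Δλ,  σ = 0.6324 rad → d_gc = 4022.3 km
Rhumb line: Δψ = -1.0964, q = Δφ/Δψ = 0.4376, d_rh = R√(Δφ²+q²Δλ²) = 4160.2 km
Excess = 4160.2 − 4022.3 = 137.9 ≈ 138 km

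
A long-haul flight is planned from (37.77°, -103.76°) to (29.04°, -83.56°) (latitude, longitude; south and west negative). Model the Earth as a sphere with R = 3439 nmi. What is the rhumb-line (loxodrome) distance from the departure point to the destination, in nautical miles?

Δψ = ln[tan(π/4+φ₂/2)/tan(π/4+φ₁/2)] = -0.1829;  Δφ = -0.1524 rad,  Δλ = +0.3526 rad
q = Δφ/Δψ = 0.8333
d = R·√(Δφ² + q²Δλ²) = 3439·0.33094 = 1138 nmi

1138 nmi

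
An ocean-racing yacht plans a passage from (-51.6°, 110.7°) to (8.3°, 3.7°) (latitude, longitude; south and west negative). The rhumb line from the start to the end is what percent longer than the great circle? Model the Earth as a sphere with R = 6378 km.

Great circle: σ = 1.8680 rad → d_gc = Rσ = 11914.0 km
Rhumb: Δφ = +1.0455, Δλ = -1.8675, Δψ = +1.2002, q = Δφ/Δψ = 0.8710 → d_rh = R√(Δφ²+q²Δλ²) = 12332.8 km
Excess = (12332.8 − 11914.0) / 11914.0 = 418.8 / 11914.0 = 3.52% ≈ 3.5%

3.5%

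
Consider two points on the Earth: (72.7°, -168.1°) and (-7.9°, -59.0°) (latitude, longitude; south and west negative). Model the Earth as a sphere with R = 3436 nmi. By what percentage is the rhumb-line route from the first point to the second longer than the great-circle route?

Great circle: σ = 1.8004 rad → d_gc = Rσ = 6186.2 nmi
Rhumb: Δφ = -1.4067, Δλ = +1.9042, Δψ = -2.0213, q = Δφ/Δψ = 0.6959 → d_rh = R√(Δφ²+q²Δλ²) = 6640.5 nmi
Excess = (6640.5 − 6186.2) / 6186.2 = 454.3 / 6186.2 = 7.34% ≈ 7.3%

7.3%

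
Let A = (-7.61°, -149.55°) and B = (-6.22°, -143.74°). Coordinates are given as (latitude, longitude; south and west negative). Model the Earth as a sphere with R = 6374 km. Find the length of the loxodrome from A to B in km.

Δψ = ln[tan(π/4+φ₂/2)/tan(π/4+φ₁/2)] = +0.0244;  Δφ = +0.0243 rad,  Δλ = +0.1014 rad
q = Δφ/Δψ = 0.9927
d = R·√(Δφ² + q²Δλ²) = 6374·0.10355 = 660 km

660 km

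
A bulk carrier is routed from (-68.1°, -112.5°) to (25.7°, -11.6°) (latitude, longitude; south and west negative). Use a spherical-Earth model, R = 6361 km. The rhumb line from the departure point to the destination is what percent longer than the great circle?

Great circle: σ = 2.0555 rad → d_gc = Rσ = 13074.8 km
Rhumb: Δφ = +1.6371, Δλ = +1.7610, Δψ = +2.1070, q = Δφ/Δψ = 0.7770 → d_rh = R√(Δφ²+q²Δλ²) = 13572.1 km
Excess = (13572.1 − 13074.8) / 13074.8 = 497.3 / 13074.8 = 3.80% ≈ 3.8%

3.8%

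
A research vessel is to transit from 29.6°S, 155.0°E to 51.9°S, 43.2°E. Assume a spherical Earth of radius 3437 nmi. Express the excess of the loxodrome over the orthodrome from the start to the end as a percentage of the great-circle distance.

9.1%

Great circle: σ = 1.3802 rad → d_gc = Rσ = 4743.7 nmi
Rhumb: Δφ = -0.3892, Δλ = -1.9513, Δψ = -0.5221, q = Δφ/Δψ = 0.7455 → d_rh = R√(Δφ²+q²Δλ²) = 5175.7 nmi
Excess = (5175.7 − 4743.7) / 4743.7 = 432.0 / 4743.7 = 9.11% ≈ 9.1%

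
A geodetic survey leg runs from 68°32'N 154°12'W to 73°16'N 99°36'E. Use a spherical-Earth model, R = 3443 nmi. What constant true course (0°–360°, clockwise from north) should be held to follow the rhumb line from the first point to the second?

Meridional parts: M(φ₁)=+1.6631, M(φ₂)=+1.9168 → ΔM = +0.2537;  Δλ = -1.8535 rad
tan C = Δλ / ΔM = -7.3046 → C = 277.80°

277.8°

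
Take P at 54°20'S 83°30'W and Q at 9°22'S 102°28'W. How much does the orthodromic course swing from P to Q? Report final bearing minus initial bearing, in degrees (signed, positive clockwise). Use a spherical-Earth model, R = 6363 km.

+10.9°

Initial bearing θ₁ = atan2(sin Δλ cos φ₂, cos φ₁ sin φ₂ − sin φ₁ cos φ₂ cos Δλ) = 334.19°
Final bearing θ₂ = (initial bearing from the destination back to the start) + 180° = 345.09°
Δθ = θ₂ − θ₁ = +10.9°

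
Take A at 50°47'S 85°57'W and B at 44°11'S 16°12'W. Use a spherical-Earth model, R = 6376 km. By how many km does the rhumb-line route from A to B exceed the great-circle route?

Great circle: cos σ = sin φ₁ sin φ₂ + cos φ₁ cos φ₂ cos Δλ,  σ = 0.7997 rad → d_gc = 5099.1 km
Rhumb line: Δψ = +0.1708, q = Δφ/Δψ = 0.6745, d_rh = R√(Δφ²+q²Δλ²) = 5287.0 km
Excess = 5287.0 − 5099.1 = 187.9 ≈ 188 km

188 km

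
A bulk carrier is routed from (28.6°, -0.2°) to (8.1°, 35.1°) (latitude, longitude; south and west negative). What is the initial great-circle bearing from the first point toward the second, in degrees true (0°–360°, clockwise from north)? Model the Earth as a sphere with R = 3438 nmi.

θ = atan2( sin Δλ·cos φ₂ ,  cos φ₁ sin φ₂ − sin φ₁ cos φ₂ cos Δλ )
  = atan2(+0.5721, -0.2631) = 114.69°

114.7°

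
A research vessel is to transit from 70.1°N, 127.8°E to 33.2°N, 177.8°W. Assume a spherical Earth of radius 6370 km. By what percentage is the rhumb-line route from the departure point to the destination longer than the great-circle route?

Great circle: σ = 0.8221 rad → d_gc = Rσ = 5236.9 km
Rhumb: Δφ = -0.6440, Δλ = +0.9495, Δψ = -1.1256, q = Δφ/Δψ = 0.5721 → d_rh = R√(Δφ²+q²Δλ²) = 5367.0 km
Excess = (5367.0 − 5236.9) / 5236.9 = 130.1 / 5236.9 = 2.48% ≈ 2.5%

2.5%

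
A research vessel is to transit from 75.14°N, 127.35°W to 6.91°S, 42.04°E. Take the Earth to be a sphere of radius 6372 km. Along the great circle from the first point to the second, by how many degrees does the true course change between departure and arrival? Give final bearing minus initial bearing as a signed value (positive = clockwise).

+165.8°

Initial bearing θ₁ = atan2(sin Δλ cos φ₂, cos φ₁ sin φ₂ − sin φ₁ cos φ₂ cos Δλ) = 11.33°
Final bearing θ₂ = (initial bearing from the destination back to the start) + 180° = 177.09°
Δθ = θ₂ − θ₁ = +165.8°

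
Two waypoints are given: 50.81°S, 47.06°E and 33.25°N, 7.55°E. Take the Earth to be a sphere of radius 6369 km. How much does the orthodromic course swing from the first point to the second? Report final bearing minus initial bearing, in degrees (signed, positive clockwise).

Initial bearing θ₁ = atan2(sin Δλ cos φ₂, cos φ₁ sin φ₂ − sin φ₁ cos φ₂ cos Δλ) = 327.85°
Final bearing θ₂ = (initial bearing from the destination back to the start) + 180° = 336.29°
Δθ = θ₂ − θ₁ = +8.4°

+8.4°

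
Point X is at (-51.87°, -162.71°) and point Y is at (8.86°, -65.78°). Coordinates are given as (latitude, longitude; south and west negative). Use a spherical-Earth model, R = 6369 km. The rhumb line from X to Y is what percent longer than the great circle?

2.7%

Great circle: σ = 1.7668 rad → d_gc = Rσ = 11252.8 km
Rhumb: Δφ = +1.0599, Δλ = +1.6917, Δψ = +1.2177, q = Δφ/Δψ = 0.8704 → d_rh = R√(Δφ²+q²Δλ²) = 11555.5 km
Excess = (11555.5 − 11252.8) / 11252.8 = 302.7 / 11252.8 = 2.69% ≈ 2.7%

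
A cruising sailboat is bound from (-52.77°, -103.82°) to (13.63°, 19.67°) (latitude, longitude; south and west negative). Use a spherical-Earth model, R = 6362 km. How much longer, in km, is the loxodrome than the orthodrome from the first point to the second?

Great circle: cos σ = sin φ₁ sin φ₂ + cos φ₁ cos φ₂ cos Δλ,  σ = 2.1084 rad → d_gc = 13413.6 km
Rhumb line: Δψ = +1.3283, q = Δφ/Δψ = 0.8724, d_rh = R√(Δφ²+q²Δλ²) = 14052.5 km
Excess = 14052.5 − 13413.6 = 638.9 ≈ 639 km

639 km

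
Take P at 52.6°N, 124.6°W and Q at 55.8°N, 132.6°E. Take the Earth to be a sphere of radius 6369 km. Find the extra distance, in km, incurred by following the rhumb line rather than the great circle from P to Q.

637 km

Great circle: cos σ = sin φ₁ sin φ₂ + cos φ₁ cos φ₂ cos Δλ,  σ = 0.9503 rad → d_gc = 6052.7 km
Rhumb line: Δψ = +0.0955, q = Δφ/Δψ = 0.5846, d_rh = R√(Δφ²+q²Δλ²) = 6689.7 km
Excess = 6689.7 − 6052.7 = 637.0 ≈ 637 km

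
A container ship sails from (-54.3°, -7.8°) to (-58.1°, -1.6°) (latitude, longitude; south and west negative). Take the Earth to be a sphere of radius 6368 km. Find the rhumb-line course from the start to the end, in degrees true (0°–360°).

137.8°

Meridional parts: M(φ₁)=-1.1331, M(φ₂)=-1.2525 → ΔM = -0.1193;  Δλ = +0.1082 rad
tan C = Δλ / ΔM = -0.9067 → C = 137.80°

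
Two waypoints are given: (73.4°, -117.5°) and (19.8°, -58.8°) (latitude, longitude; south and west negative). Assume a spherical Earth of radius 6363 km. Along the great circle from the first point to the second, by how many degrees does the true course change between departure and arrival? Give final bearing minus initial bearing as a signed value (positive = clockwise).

At departure: θ₁ = atan2(sin Δλ cos φ₂, cos φ₁ sin φ₂ − sin φ₁ cos φ₂ cos Δλ) = 114.81°
At arrival: θ₂ = atan2(sin Δλ cos φ₁, −cos φ₂ sin φ₁ + sin φ₂ cos φ₁ cos Δλ) = 164.00°
Δθ = θ₂ − θ₁ = +49.2°

+49.2°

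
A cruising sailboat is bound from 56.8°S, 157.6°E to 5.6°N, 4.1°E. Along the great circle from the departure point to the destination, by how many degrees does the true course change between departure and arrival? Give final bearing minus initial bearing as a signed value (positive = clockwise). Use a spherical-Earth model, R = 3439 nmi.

+130.0°

At departure: θ₁ = atan2(sin Δλ cos φ₂, cos φ₁ sin φ₂ − sin φ₁ cos φ₂ cos Δλ) = 212.69°
At arrival: θ₂ = atan2(sin Δλ cos φ₁, −cos φ₂ sin φ₁ + sin φ₂ cos φ₁ cos Δλ) = 342.71°
Δθ = θ₂ − θ₁ = +130.0°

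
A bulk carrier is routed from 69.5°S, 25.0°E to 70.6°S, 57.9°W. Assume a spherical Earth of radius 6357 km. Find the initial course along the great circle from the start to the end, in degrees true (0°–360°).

θ = atan2( sin Δλ·cos φ₂ ,  cos φ₁ sin φ₂ − sin φ₁ cos φ₂ cos Δλ )
  = atan2(-0.3296, -0.2919) = 228.48°

228.5°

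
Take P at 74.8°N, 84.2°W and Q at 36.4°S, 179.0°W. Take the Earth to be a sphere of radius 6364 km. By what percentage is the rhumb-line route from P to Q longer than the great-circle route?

3.4%

Great circle: σ = 2.2022 rad → d_gc = Rσ = 14015.1 km
Rhumb: Δφ = -1.9408, Δλ = -1.6546, Δψ = -2.6971, q = Δφ/Δψ = 0.7196 → d_rh = R√(Δφ²+q²Δλ²) = 14490.2 km
Excess = (14490.2 − 14015.1) / 14015.1 = 475.1 / 14015.1 = 3.39% ≈ 3.4%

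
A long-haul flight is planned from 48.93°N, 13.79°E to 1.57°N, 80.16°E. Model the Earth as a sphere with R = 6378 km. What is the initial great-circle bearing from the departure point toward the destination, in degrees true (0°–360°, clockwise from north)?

N = sin Δλ·cos φ₂ = +0.9158;  D = cos φ₁ sin φ₂ − sin φ₁ cos φ₂ cos Δλ = -0.2841
initial course = atan2(N, D) = 107.23°

107.2°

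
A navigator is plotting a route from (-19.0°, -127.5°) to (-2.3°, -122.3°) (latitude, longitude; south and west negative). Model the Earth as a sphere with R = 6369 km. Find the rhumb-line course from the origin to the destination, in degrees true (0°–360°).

17.0°

Meridional parts: M(φ₁)=-0.3379, M(φ₂)=-0.0402 → ΔM = +0.2977;  Δλ = +0.0908 rad
tan C = Δλ / ΔM = +0.3049 → C = 16.95°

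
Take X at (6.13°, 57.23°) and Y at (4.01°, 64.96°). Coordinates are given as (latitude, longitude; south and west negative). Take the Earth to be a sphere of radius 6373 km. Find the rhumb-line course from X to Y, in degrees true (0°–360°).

105.4°

Δψ = ln[tan(π/4+φ₂/2)/tan(π/4+φ₁/2)] = -0.0371
Δλ = +0.1349 rad (taken the short way round)
course = atan2(Δλ, Δψ) = 105.39°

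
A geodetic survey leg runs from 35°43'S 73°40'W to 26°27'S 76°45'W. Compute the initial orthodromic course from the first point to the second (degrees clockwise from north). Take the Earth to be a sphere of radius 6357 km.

θ = atan2( sin Δλ·cos φ₂ ,  cos φ₁ sin φ₂ − sin φ₁ cos φ₂ cos Δλ )
  = atan2(-0.0482, +0.1603) = 343.28°

343.3°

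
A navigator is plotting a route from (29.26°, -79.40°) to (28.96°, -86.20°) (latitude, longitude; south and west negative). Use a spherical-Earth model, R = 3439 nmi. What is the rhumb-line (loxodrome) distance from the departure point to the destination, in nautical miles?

357 nmi

Δψ = ln[tan(π/4+φ₂/2)/tan(π/4+φ₁/2)] = -0.0060;  Δφ = -0.0052 rad,  Δλ = -0.1187 rad
q = Δφ/Δψ = 0.8737
d = R·√(Δφ² + q²Δλ²) = 3439·0.10382 = 357 nmi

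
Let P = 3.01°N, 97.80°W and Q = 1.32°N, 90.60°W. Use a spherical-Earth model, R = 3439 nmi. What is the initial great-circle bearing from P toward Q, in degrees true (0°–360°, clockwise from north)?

N = sin Δλ·cos φ₂ = +0.1253;  D = cos φ₁ sin φ₂ − sin φ₁ cos φ₂ cos Δλ = -0.0291
initial course = atan2(N, D) = 103.07°

103.1°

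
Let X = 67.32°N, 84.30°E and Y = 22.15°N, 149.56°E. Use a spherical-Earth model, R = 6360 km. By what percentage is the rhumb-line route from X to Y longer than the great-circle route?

Great circle: σ = 1.0503 rad → d_gc = Rσ = 6679.7 km
Rhumb: Δφ = -0.7884, Δλ = +1.1390, Δψ = -1.2101, q = Δφ/Δψ = 0.6515 → d_rh = R√(Δφ²+q²Δλ²) = 6885.7 km
Excess = (6885.7 − 6679.7) / 6679.7 = 206.0 / 6679.7 = 3.08% ≈ 3.1%

3.1%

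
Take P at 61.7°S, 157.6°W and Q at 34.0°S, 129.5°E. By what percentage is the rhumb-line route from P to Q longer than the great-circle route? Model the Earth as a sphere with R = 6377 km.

4.2%

Great circle: σ = 0.9174 rad → d_gc = Rσ = 5849.9 km
Rhumb: Δφ = +0.4835, Δλ = -1.2723, Δψ = +0.7462, q = Δφ/Δψ = 0.6479 → d_rh = R√(Δφ²+q²Δλ²) = 6094.0 km
Excess = (6094.0 − 5849.9) / 5849.9 = 244.1 / 5849.9 = 4.17% ≈ 4.2%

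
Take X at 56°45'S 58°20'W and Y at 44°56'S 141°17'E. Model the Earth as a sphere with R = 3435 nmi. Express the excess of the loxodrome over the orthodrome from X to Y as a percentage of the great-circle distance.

31.5%

Great circle: σ = 1.3438 rad → d_gc = Rσ = 4616.0 nmi
Rhumb: Δφ = +0.2062, Δλ = -2.7992, Δψ = +0.3290, q = Δφ/Δψ = 0.6269 → d_rh = R√(Δφ²+q²Δλ²) = 6069.7 nmi
Excess = (6069.7 − 4616.0) / 4616.0 = 1453.7 / 4616.0 = 31.49% ≈ 31.5%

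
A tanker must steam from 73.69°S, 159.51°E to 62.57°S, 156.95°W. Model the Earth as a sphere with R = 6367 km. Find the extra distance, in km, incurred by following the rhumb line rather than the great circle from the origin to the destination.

44 km

Great circle: cos σ = sin φ₁ sin φ₂ + cos φ₁ cos φ₂ cos Δλ,  σ = 0.3313 rad → d_gc = 2109.1 km
Rhumb line: Δψ = +0.5324, q = Δφ/Δψ = 0.3645, d_rh = R√(Δφ²+q²Δλ²) = 2153.5 km
Excess = 2153.5 − 2109.1 = 44.4 ≈ 44 km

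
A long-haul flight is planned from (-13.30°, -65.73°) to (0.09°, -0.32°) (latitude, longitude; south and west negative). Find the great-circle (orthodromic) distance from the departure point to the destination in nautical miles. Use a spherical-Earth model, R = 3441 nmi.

3972 nmi

Haversine: a = sin²(Δφ/2)+cos φ₁ cos φ₂ sin²(Δλ/2) = 0.29770;  σ = 2·atan2(√a,√(1−a))
σ = 66.134° → d = Rσ = 3441·1.15426 = 3972 nmi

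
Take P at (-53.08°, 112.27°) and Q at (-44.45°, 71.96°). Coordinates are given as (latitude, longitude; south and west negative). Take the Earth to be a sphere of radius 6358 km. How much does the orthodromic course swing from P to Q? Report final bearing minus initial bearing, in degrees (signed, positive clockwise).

At departure: θ₁ = atan2(sin Δλ cos φ₂, cos φ₁ sin φ₂ − sin φ₁ cos φ₂ cos Δλ) = 271.80°
At arrival: θ₂ = atan2(sin Δλ cos φ₁, −cos φ₂ sin φ₁ + sin φ₂ cos φ₁ cos Δλ) = 302.75°
Δθ = θ₂ − θ₁ = +30.9°

+30.9°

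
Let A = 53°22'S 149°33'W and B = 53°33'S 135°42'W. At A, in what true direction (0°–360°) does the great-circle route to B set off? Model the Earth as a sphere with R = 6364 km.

96.8°

θ = atan2( sin Δλ·cos φ₂ ,  cos φ₁ sin φ₂ − sin φ₁ cos φ₂ cos Δλ )
  = atan2(+0.1422, -0.0171) = 96.84°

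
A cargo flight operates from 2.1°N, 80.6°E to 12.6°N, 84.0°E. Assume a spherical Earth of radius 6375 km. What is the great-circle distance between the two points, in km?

cos σ = sin φ₁ sin φ₂ + cos φ₁ cos φ₂ cos Δλ
      = sin(2.10°)sin(12.60°) + cos(2.10°)cos(12.60°)cos(3.40°) = 0.9815
σ = 11.027° → d = Rσ = 6375·0.19245 = 1227 km

1227 km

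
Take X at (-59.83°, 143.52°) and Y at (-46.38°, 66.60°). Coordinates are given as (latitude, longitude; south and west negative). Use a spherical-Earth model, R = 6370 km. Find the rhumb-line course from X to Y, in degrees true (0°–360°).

Meridional parts: M(φ₁)=-1.3110, M(φ₂)=-0.9159 → ΔM = +0.3952;  Δλ = -1.3425 rad
tan C = Δλ / ΔM = -3.3972 → C = 286.40°

286.4°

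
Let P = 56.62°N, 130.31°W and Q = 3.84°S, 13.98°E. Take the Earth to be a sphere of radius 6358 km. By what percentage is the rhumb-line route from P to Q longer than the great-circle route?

Great circle: σ = 2.0963 rad → d_gc = Rσ = 13328.4 km
Rhumb: Δφ = -1.0552, Δλ = +2.5183, Δψ = -1.2716, q = Δφ/Δψ = 0.8298 → d_rh = R√(Δφ²+q²Δλ²) = 14884.6 km
Excess = (14884.6 − 13328.4) / 13328.4 = 1556.2 / 13328.4 = 11.68% ≈ 11.7%

11.7%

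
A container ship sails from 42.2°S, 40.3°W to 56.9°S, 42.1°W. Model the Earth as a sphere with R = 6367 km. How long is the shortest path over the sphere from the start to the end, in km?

cos σ = sin φ₁ sin φ₂ + cos φ₁ cos φ₂ cos Δλ
      = sin(-42.20°)sin(-56.90°) + cos(-42.20°)cos(-56.90°)cos(-1.80°) = 0.9671
σ = 14.745° → d = Rσ = 6367·0.25735 = 1639 km

1639 km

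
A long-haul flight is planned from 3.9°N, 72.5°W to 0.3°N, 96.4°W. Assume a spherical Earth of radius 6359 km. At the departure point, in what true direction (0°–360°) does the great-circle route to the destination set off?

262.0°

θ = atan2( sin Δλ·cos φ₂ ,  cos φ₁ sin φ₂ − sin φ₁ cos φ₂ cos Δλ )
  = atan2(-0.4051, -0.0570) = 262.00°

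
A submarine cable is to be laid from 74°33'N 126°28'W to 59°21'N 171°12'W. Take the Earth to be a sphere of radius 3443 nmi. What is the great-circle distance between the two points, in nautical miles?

1336 nmi

cos σ = sin φ₁ sin φ₂ + cos φ₁ cos φ₂ cos Δλ
      = sin(74.55°)sin(59.35°) + cos(74.55°)cos(59.35°)cos(-44.73°) = 0.9257
σ = 22.228° → d = Rσ = 3443·0.38795 = 1336 nmi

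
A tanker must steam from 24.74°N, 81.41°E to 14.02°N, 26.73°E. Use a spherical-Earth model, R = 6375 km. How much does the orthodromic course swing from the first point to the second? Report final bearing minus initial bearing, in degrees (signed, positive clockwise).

Initial bearing θ₁ = atan2(sin Δλ cos φ₂, cos φ₁ sin φ₂ − sin φ₁ cos φ₂ cos Δλ) = 268.93°
Final bearing θ₂ = (initial bearing from the destination back to the start) + 180° = 249.38°
Δθ = θ₂ − θ₁ = -19.6°

-19.6°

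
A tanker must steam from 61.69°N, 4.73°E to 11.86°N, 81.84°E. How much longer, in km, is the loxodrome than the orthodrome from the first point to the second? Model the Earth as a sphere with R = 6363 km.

Great circle: cos σ = sin φ₁ sin φ₂ + cos φ₁ cos φ₂ cos Δλ,  σ = 1.2823 rad → d_gc = 8159.5 km
Rhumb line: Δψ = -1.1690, q = Δφ/Δψ = 0.7439, d_rh = R√(Δφ²+q²Δλ²) = 8438.6 km
Excess = 8438.6 − 8159.5 = 279.1 ≈ 279 km

279 km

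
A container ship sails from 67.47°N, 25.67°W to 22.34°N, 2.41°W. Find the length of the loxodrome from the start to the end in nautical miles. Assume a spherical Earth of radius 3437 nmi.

2855 nmi

Δψ = ln[tan(π/4+φ₂/2)/tan(π/4+φ₁/2)] = -1.2133;  Δφ = -0.7877 rad,  Δλ = +0.4060 rad
q = Δφ/Δψ = 0.6492
d = R·√(Δφ² + q²Δλ²) = 3437·0.83059 = 2855 nmi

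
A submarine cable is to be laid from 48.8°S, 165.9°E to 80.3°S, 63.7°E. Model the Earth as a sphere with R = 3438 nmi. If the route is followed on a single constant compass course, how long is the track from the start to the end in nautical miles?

2950 nmi

Δψ = ln[tan(π/4+φ₂/2)/tan(π/4+φ₁/2)] = -1.4884;  Δφ = -0.5498 rad,  Δλ = -1.7837 rad
q = Δφ/Δψ = 0.3694
d = R·√(Δφ² + q²Δλ²) = 3438·0.85813 = 2950 nmi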